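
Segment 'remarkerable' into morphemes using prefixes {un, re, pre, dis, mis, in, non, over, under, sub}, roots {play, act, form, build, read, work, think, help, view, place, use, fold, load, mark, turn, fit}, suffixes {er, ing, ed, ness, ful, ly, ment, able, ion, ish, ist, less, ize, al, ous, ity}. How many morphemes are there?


Segmenting 'remarkerable' against the inventory:
  're' -> prefix (morpheme 1)
  'mark' -> root (morpheme 2)
  'er' -> suffix (morpheme 3)
  'able' -> suffix (morpheme 4)
Total morphemes: 4

4


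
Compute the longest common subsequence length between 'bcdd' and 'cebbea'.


DP table for LCS of 'bcdd' and 'cebbea':
       c  e  b  b  e  a
    0  0  0  0  0  0  0
  b 0  0  0  1  1  1  1
  c 0  1  1  1  1  1  1
  d 0  1  1  1  1  1  1
  d 0  1  1  1  1  1  1
LCS: 'b'
LCS length = 1

1


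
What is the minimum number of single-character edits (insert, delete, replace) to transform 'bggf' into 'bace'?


Building DP table for s1='bggf' (len 4) and s2='bace' (len 4):
       b  a  c  e
    0  1  2  3  4
  b 1  0  1  2  3
  g 2  1  1  2  3
  g 3  2  2  2  3
  f 4  3  3  3  3
Edit distance = dp[4][4] = 3

3


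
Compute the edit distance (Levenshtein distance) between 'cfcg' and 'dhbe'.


Building DP table for s1='cfcg' (len 4) and s2='dhbe' (len 4):
       d  h  b  e
    0  1  2  3  4
  c 1  1  2  3  4
  f 2  2  2  3  4
  c 3  3  3  3  4
  g 4  4  4  4  4
Edit distance = dp[4][4] = 4

4


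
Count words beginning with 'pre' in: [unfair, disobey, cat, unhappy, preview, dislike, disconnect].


Checking each word for prefix 'pre':
  'unfair' -> no (count: 0)
  'disobey' -> no (count: 0)
  'cat' -> no (count: 0)
  'unhappy' -> no (count: 0)
  'preview' -> YES, starts with 'pre' (count: 1)
  'dislike' -> no (count: 1)
  'disconnect' -> no (count: 1)
Total with prefix 'pre': 1

1


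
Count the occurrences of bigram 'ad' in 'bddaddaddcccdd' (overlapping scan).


Scanning 'bddaddaddcccdd' for bigram 'ad':
  Position 0: 'bd' -> no
  Position 1: 'dd' -> no
  Position 2: 'da' -> no
  Position 3: 'ad' -> MATCH
  Position 4: 'dd' -> no
  Position 5: 'da' -> no
  Position 6: 'ad' -> MATCH
  Position 7: 'dd' -> no
  Position 8: 'dc' -> no
  Position 9: 'cc' -> no
  Position 10: 'cc' -> no
  Position 11: 'cd' -> no
  Position 12: 'dd' -> no
Total matches: 2

2


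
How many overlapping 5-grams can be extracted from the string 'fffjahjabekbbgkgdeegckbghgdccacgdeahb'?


String 'fffjahjabekbbgkgdeegckbghgdccacgdeahb' has length L = 37.
Number of overlapping n-grams = L - n + 1
Substituting: 37 - 5 + 1 = 33

33


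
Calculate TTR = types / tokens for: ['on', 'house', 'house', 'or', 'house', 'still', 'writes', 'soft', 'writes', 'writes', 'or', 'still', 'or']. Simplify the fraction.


Tokens: 13
Unique types: ('house', 'on', 'or', 'soft', 'still', 'writes') = 6
TTR = 6/13
Already in lowest terms.

6/13


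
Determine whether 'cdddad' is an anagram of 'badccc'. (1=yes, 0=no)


Sort characters of 'cdddad': 'acdddd'
Sort characters of 'badccc': 'abcccd'
Sorted forms differ -> they are NOT anagrams
Result: 0

0


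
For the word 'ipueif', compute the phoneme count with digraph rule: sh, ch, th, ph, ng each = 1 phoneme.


Parsing 'ipueif' greedily, digraphs first:
  'i' -> vowel phoneme (phonemes so far: 1)
  'p' -> consonant phoneme (phonemes so far: 2)
  'u' -> vowel phoneme (phonemes so far: 3)
  'e' -> vowel phoneme (phonemes so far: 4)
  'i' -> vowel phoneme (phonemes so far: 5)
  'f' -> consonant phoneme (phonemes so far: 6)
Total phonemes: 6

6


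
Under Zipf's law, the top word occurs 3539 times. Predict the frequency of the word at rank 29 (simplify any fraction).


Zipf's law: freq(rank) = f1 / rank
f1 = 3539, rank = 29
freq = 3539 / 29
GCD(3539, 29) = 1
Simplified: 3539/29

3539/29


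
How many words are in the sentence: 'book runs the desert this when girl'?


Counting words by splitting on spaces:
  Word 1: 'book'
  Word 2: 'runs'
  Word 3: 'the'
  Word 4: 'desert'
  Word 5: 'this'
  Word 6: 'when'
  Word 7: 'girl'
Total words: 7

7


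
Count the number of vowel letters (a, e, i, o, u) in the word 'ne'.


Scanning each character of 'ne':
  Position 1: 'n' -> consonant (running count: 0)
  Position 2: 'e' -> vowel (running count: 1)
Total vowels: 1

1


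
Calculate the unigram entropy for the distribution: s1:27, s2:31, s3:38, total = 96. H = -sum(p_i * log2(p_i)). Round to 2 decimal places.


Computing entropy H = -sum(p_i * log2(p_i)):
  s1: p = 27/96 = 0.2812, -p*log2(p) = 0.5147
  s2: p = 31/96 = 0.3229, -p*log2(p) = 0.5266
  s3: p = 38/96 = 0.3958, -p*log2(p) = 0.5292
H = sum of terms = 1.5705
Rounded to 2 decimals: 1.57

1.57


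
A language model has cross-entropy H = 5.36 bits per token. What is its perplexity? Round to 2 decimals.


Perplexity formula: PP = 2^H
H = 5.36
PP = 2^5.36
Decompose: 2^5.36 = 2^5 * 2^0.36
2^5 = 32, 2^0.36 ~ 1.2834259
PP ~ 32 * 1.2834259 = 41.0696288
Rounded to 2 decimals: 41.07

41.07


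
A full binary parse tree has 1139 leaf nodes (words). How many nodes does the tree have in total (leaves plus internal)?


Leaf nodes (terminals): 1139
Internal nodes = n - 1 = 1139 - 1 = 1138
Total = leaves + internal = 1139 + 1138 = 2277

2277


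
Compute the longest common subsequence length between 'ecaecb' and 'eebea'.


DP table for LCS of 'ecaecb' and 'eebea':
       e  e  b  e  a
    0  0  0  0  0  0
  e 0  1  1  1  1  1
  c 0  1  1  1  1  1
  a 0  1  1  1  1  2
  e 0  1  2  2  2  2
  c 0  1  2  2  2  2
  b 0  1  2  3  3  3
LCS: 'eeb'
LCS length = 3

3


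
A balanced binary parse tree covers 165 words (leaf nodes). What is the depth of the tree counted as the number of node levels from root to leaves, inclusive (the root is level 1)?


In a balanced binary tree with n leaves the deepest leaf is ceil(log2(n)) edges below the root,
so counting node levels inclusive of root and leaves gives ceil(log2(n)) + 1 levels.
log2(165) = 7.3663
ceil(7.3663) = 8
levels = 8 + 1 = 9

9


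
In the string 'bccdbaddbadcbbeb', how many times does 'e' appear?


Scanning 'bccdbaddbadcbbeb' for 'e':
  Position 14: 'e' -> MATCH (count: 1)
Total occurrences of 'e': 1

1


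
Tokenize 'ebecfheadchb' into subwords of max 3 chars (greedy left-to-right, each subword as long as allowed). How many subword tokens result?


'ebecfheadchb' has 12 characters.
Chunking with max size 3:
  Chunk 1: 'ebe' (positions 0-2)
  Chunk 2: 'cfh' (positions 3-5)
  Chunk 3: 'ead' (positions 6-8)
  Chunk 4: 'chb' (positions 9-11)
Total chunks: ceil(12 / 3) = 4

4


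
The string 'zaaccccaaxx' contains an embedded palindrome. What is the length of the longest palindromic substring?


Scanning 'zaaccccaaxx' for palindromic substrings.
Substring at positions 1-8: 'aaccccaa'.
Check: reverse('aaccccaa') = 'aaccccaa' -> palindrome confirmed.
Neighbouring characters ('z' / 'x') break symmetry, so it cannot extend further.
No longer palindromic substring exists; longest length = 8

8


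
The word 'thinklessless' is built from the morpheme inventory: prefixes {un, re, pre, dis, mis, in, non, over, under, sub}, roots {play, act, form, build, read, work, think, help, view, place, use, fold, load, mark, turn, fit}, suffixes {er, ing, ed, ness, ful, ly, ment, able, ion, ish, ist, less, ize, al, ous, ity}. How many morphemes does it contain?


Segmenting 'thinklessless' against the inventory:
  'think' -> root (morpheme 1)
  'less' -> suffix (morpheme 2)
  'less' -> suffix (morpheme 3)
Total morphemes: 3

3


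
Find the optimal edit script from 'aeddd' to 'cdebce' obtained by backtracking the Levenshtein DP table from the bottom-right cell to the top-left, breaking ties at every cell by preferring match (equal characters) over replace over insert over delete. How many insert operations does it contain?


Edit distance = 5. Backtracking from cell (5, 6) with preference match > replace > insert > delete,
then listing the resulting alignment 'aeddd' -> 'cdebce' left to right:
  Step 1: insert 'c' [insertion #1]
  Step 2: replace a->d
  Step 3: keep 'e'
  Step 4: replace d->b
  Step 5: replace d->c
  Step 6: replace d->e
Total insertions: 1

1


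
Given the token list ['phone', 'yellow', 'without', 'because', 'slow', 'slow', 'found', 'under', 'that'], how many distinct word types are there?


Listing all tokens and tracking unique types:
  Token 1: 'phone' -> NEW (unique so far: 1)
  Token 2: 'yellow' -> NEW (unique so far: 2)
  Token 3: 'without' -> NEW (unique so far: 3)
  Token 4: 'because' -> NEW (unique so far: 4)
  Token 5: 'slow' -> NEW (unique so far: 5)
  Token 6: 'slow' -> duplicate (unique so far: 5)
  Token 7: 'found' -> NEW (unique so far: 6)
  Token 8: 'under' -> NEW (unique so far: 7)
  Token 9: 'that' -> NEW (unique so far: 8)
Unique types: ('because', 'found', 'phone', 'slow', 'that', 'under', 'without', 'yellow')
Vocabulary size: 8

8


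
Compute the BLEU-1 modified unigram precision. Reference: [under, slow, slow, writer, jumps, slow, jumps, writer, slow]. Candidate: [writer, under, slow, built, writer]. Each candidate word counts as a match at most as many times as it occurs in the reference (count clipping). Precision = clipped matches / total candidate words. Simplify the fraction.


Reference word counts: {'jumps': 2, 'slow': 4, 'under': 1, 'writer': 2}
Checking each candidate word (with clipping):
  'writer' -> in reference (ref count 2, used 1/2) -> match (matches: 1)
  'under' -> in reference (ref count 1, used 1/1) -> match (matches: 2)
  'slow' -> in reference (ref count 4, used 1/4) -> match (matches: 3)
  'built' -> not in reference -> no match (matches: 3)
  'writer' -> in reference (ref count 2, used 2/2) -> match (matches: 4)
Clipped matches: 4, Candidate length: 5
Precision = 4/5

4/5


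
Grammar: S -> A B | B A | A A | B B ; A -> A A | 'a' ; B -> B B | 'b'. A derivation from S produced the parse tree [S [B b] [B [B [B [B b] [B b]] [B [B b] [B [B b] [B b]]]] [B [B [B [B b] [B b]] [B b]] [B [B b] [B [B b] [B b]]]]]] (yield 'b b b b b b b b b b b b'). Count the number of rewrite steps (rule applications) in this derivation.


Every bracketed nonterminal node [X ...] in the tree is produced by exactly one rule application.
Reading the tree off as a leftmost derivation:
  Step 1: S  =>  B B   (applied S -> B B)
  Step 2: B B  =>  b B   (applied B -> b)
  Step 3: b B  =>  b B B   (applied B -> B B)
  Step 4: b B B  =>  b B B B   (applied B -> B B)
  Step 5: b B B B  =>  b B B B B   (applied B -> B B)
  Step 6: b B B B B  =>  b b B B B   (applied B -> b)
  Step 7: b b B B B  =>  b b b B B   (applied B -> b)
  Step 8: b b b B B  =>  b b b B B B   (applied B -> B B)
  Step 9: b b b B B B  =>  b b b b B B   (applied B -> b)
  Step 10: b b b b B B  =>  b b b b B B B   (applied B -> B B)
  Step 11: b b b b B B B  =>  b b b b b B B   (applied B -> b)
  Step 12: b b b b b B B  =>  b b b b b b B   (applied B -> b)
  Step 13: b b b b b b B  =>  b b b b b b B B   (applied B -> B B)
  Step 14: b b b b b b B B  =>  b b b b b b B B B   (applied B -> B B)
  Step 15: b b b b b b B B B  =>  b b b b b b B B B B   (applied B -> B B)
  Step 16: b b b b b b B B B B  =>  b b b b b b b B B B   (applied B -> b)
  Step 17: b b b b b b b B B B  =>  b b b b b b b b B B   (applied B -> b)
  Step 18: b b b b b b b b B B  =>  b b b b b b b b b B   (applied B -> b)
  Step 19: b b b b b b b b b B  =>  b b b b b b b b b B B   (applied B -> B B)
  Step 20: b b b b b b b b b B B  =>  b b b b b b b b b b B   (applied B -> b)
  Step 21: b b b b b b b b b b B  =>  b b b b b b b b b b B B   (applied B -> B B)
  Step 22: b b b b b b b b b b B B  =>  b b b b b b b b b b b B   (applied B -> b)
  Step 23: b b b b b b b b b b b B  =>  b b b b b b b b b b b b   (applied B -> b)
Final yield: b b b b b b b b b b b b
Total rewrite steps: 23

23


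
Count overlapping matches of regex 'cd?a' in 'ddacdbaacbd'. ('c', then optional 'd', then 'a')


Pattern: cd?a means 'c', then optional 'd', then 'a'.
Scanning 'ddacdbaacbd' position-by-position:
  Pos 0: window 'dda' -> no
  Pos 1: window 'dac' -> no
  Pos 2: window 'acd' -> no
  Pos 3: window 'cdb' -> no
  Pos 4: window 'dba' -> no
  Pos 5: window 'baa' -> no
  Pos 6: window 'aac' -> no
  Pos 7: window 'acb' -> no
  Pos 8: window 'cbd' -> no
  Pos 9: window 'bd' -> no
  Pos 10: window 'd' -> no
Total matches: 0

0


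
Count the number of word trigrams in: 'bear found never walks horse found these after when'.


Word trigrams from [9] words:
  Trigram 1: (bear found never)
  Trigram 2: (found never walks)
  Trigram 3: (never walks horse)
  Trigram 4: (walks horse found)
  Trigram 5: (horse found these)
  Trigram 6: (found these after)
  Trigram 7: (these after when)
Total word trigrams: 9 - 2 = 7

7


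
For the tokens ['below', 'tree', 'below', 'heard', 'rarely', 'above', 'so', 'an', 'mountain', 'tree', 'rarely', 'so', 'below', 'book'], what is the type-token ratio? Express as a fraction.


Tokens: 14
Unique types: ('above', 'an', 'below', 'book', 'heard', 'mountain', 'rarely', 'so', 'tree') = 9
TTR = 9/14
Already in lowest terms.

9/14


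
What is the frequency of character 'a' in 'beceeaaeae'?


Scanning 'beceeaaeae' for 'a':
  Position 5: 'a' -> MATCH (count: 1)
  Position 6: 'a' -> MATCH (count: 2)
  Position 8: 'a' -> MATCH (count: 3)
Total occurrences of 'a': 3

3


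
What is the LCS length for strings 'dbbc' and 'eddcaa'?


DP table for LCS of 'dbbc' and 'eddcaa':
       e  d  d  c  a  a
    0  0  0  0  0  0  0
  d 0  0  1  1  1  1  1
  b 0  0  1  1  1  1  1
  b 0  0  1  1  1  1  1
  c 0  0  1  1  2  2  2
LCS: 'dc'
LCS length = 2

2


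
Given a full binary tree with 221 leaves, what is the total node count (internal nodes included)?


Leaf nodes (terminals): 221
Internal nodes = n - 1 = 221 - 1 = 220
Total = leaves + internal = 221 + 220 = 441

441


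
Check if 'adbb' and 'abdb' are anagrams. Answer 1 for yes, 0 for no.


Sort characters of 'adbb': 'abbd'
Sort characters of 'abdb': 'abbd'
Sorted forms match -> they ARE anagrams
Result: 1

1


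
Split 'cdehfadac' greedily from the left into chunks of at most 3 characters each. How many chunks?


'cdehfadac' has 9 characters.
Chunking with max size 3:
  Chunk 1: 'cde' (positions 0-2)
  Chunk 2: 'hfa' (positions 3-5)
  Chunk 3: 'dac' (positions 6-8)
Total chunks: ceil(9 / 3) = 3

3


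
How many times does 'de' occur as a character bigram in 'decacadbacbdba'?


Scanning 'decacadbacbdba' for bigram 'de':
  Position 0: 'de' -> MATCH
  Position 1: 'ec' -> no
  Position 2: 'ca' -> no
  Position 3: 'ac' -> no
  Position 4: 'ca' -> no
  Position 5: 'ad' -> no
  Position 6: 'db' -> no
  Position 7: 'ba' -> no
  Position 8: 'ac' -> no
  Position 9: 'cb' -> no
  Position 10: 'bd' -> no
  Position 11: 'db' -> no
  Position 12: 'ba' -> no
Total matches: 1

1


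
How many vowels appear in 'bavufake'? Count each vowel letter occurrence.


Scanning each character of 'bavufake':
  Position 1: 'b' -> consonant (running count: 0)
  Position 2: 'a' -> vowel (running count: 1)
  Position 3: 'v' -> consonant (running count: 1)
  Position 4: 'u' -> vowel (running count: 2)
  Position 5: 'f' -> consonant (running count: 2)
  Position 6: 'a' -> vowel (running count: 3)
  Position 7: 'k' -> consonant (running count: 3)
  Position 8: 'e' -> vowel (running count: 4)
Total vowels: 4

4


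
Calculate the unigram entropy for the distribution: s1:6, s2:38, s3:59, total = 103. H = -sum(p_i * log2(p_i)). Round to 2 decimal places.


Computing entropy H = -sum(p_i * log2(p_i)):
  s1: p = 6/103 = 0.0583, -p*log2(p) = 0.2389
  s2: p = 38/103 = 0.3689, -p*log2(p) = 0.5307
  s3: p = 59/103 = 0.5728, -p*log2(p) = 0.4605
H = sum of terms = 1.2301
Rounded to 2 decimals: 1.23

1.23


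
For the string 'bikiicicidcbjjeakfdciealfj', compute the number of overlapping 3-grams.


String 'bikiicicidcbjjeakfdciealfj' has length L = 26.
Number of overlapping n-grams = L - n + 1
Substituting: 26 - 3 + 1 = 24

24


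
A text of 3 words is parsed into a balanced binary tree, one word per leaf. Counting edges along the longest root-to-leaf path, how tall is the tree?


In a balanced binary tree with n leaves the deepest leaf is ceil(log2(n)) edges below the root.
log2(3) = 1.5850
ceil(1.5850) = 2
height (edges) = 2

2


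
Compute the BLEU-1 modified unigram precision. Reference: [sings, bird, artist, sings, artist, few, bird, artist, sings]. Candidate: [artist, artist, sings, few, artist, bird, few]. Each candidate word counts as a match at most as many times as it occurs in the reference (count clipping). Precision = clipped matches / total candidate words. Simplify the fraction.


Reference word counts: {'artist': 3, 'bird': 2, 'few': 1, 'sings': 3}
Checking each candidate word (with clipping):
  'artist' -> in reference (ref count 3, used 1/3) -> match (matches: 1)
  'artist' -> in reference (ref count 3, used 2/3) -> match (matches: 2)
  'sings' -> in reference (ref count 3, used 1/3) -> match (matches: 3)
  'few' -> in reference (ref count 1, used 1/1) -> match (matches: 4)
  'artist' -> in reference (ref count 3, used 3/3) -> match (matches: 5)
  'bird' -> in reference (ref count 2, used 1/2) -> match (matches: 6)
  'few' -> ref count 1 already used up (1/1) -> clipped, no match (matches: 6)
Clipped matches: 6, Candidate length: 7
Precision = 6/7

6/7


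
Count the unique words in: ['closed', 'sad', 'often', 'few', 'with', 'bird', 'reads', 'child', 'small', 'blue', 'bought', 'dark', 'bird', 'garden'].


Listing all tokens and tracking unique types:
  Token 1: 'closed' -> NEW (unique so far: 1)
  Token 2: 'sad' -> NEW (unique so far: 2)
  Token 3: 'often' -> NEW (unique so far: 3)
  Token 4: 'few' -> NEW (unique so far: 4)
  Token 5: 'with' -> NEW (unique so far: 5)
  Token 6: 'bird' -> NEW (unique so far: 6)
  Token 7: 'reads' -> NEW (unique so far: 7)
  Token 8: 'child' -> NEW (unique so far: 8)
  Token 9: 'small' -> NEW (unique so far: 9)
  Token 10: 'blue' -> NEW (unique so far: 10)
  Token 11: 'bought' -> NEW (unique so far: 11)
  Token 12: 'dark' -> NEW (unique so far: 12)
  Token 13: 'bird' -> duplicate (unique so far: 12)
  Token 14: 'garden' -> NEW (unique so far: 13)
Unique types: ('bird', 'blue', 'bought', 'child', 'closed', 'dark', 'few', 'garden', 'often', 'reads', 'sad', 'small', 'with')
Vocabulary size: 13

13


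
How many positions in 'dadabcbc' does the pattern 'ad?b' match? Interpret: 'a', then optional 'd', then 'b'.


Pattern: ad?b means 'a', then optional 'd', then 'b'.
Scanning 'dadabcbc' position-by-position:
  Pos 0: window 'dad' -> no
  Pos 1: window 'ada' -> no
  Pos 2: window 'dab' -> no
  Pos 3: window 'abc' -> MATCH
  Pos 4: window 'bcb' -> no
  Pos 5: window 'cbc' -> no
  Pos 6: window 'bc' -> no
  Pos 7: window 'c' -> no
Total matches: 1

1


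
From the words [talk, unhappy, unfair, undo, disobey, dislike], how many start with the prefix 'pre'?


Checking each word for prefix 'pre':
  'talk' -> no (count: 0)
  'unhappy' -> no (count: 0)
  'unfair' -> no (count: 0)
  'undo' -> no (count: 0)
  'disobey' -> no (count: 0)
  'dislike' -> no (count: 0)
Total with prefix 'pre': 0

0


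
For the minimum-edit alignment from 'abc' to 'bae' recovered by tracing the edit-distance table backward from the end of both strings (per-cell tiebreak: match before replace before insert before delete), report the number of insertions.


Edit distance = 3. Backtracking from cell (3, 3) with preference match > replace > insert > delete,
then listing the resulting alignment 'abc' -> 'bae' left to right:
  Step 1: replace a->b
  Step 2: replace b->a
  Step 3: replace c->e
Total insertions: 0

0


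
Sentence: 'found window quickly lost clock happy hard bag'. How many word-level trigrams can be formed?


Word trigrams from [8] words:
  Trigram 1: (found window quickly)
  Trigram 2: (window quickly lost)
  Trigram 3: (quickly lost clock)
  Trigram 4: (lost clock happy)
  Trigram 5: (clock happy hard)
  Trigram 6: (happy hard bag)
Total word trigrams: 8 - 2 = 6

6


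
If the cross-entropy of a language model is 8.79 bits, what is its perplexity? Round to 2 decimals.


Perplexity formula: PP = 2^H
H = 8.79
PP = 2^8.79
Decompose: 2^8.79 = 2^8 * 2^0.79
2^8 = 256, 2^0.79 ~ 1.7290745
PP ~ 256 * 1.7290745 = 442.6430720
Rounded to 2 decimals: 442.64

442.64


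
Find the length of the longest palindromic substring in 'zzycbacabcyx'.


Scanning 'zzycbacabcyx' for palindromic substrings.
Substring at positions 2-10: 'ycbacabcy'.
Check: reverse('ycbacabcy') = 'ycbacabcy' -> palindrome confirmed.
Neighbouring characters ('z' / 'x') break symmetry, so it cannot extend further.
No longer palindromic substring exists; longest length = 9

9


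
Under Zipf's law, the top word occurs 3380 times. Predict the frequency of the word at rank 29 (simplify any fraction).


Zipf's law: freq(rank) = f1 / rank
f1 = 3380, rank = 29
freq = 3380 / 29
GCD(3380, 29) = 1
Simplified: 3380/29

3380/29


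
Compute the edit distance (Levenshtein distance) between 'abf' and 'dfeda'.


Building DP table for s1='abf' (len 3) and s2='dfeda' (len 5):
       d  f  e  d  a
    0  1  2  3  4  5
  a 1  1  2  3  4  4
  b 2  2  2  3  4  5
  f 3  3  2  3  4  5
Edit distance = dp[3][5] = 5

5


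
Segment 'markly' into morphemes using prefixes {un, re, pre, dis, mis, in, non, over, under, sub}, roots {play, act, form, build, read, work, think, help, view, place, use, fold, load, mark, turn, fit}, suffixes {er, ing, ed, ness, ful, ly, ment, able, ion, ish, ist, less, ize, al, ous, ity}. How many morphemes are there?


Segmenting 'markly' against the inventory:
  'mark' -> root (morpheme 1)
  'ly' -> suffix (morpheme 2)
Total morphemes: 2

2


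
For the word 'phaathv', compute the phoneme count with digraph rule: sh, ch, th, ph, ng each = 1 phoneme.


Parsing 'phaathv' greedily, digraphs first:
  'ph' -> digraph (1 consonant phoneme) (phonemes so far: 1)
  'a' -> vowel phoneme (phonemes so far: 2)
  'a' -> vowel phoneme (phonemes so far: 3)
  'th' -> digraph (1 consonant phoneme) (phonemes so far: 4)
  'v' -> consonant phoneme (phonemes so far: 5)
Total phonemes: 5

5


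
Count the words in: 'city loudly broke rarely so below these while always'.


Counting words by splitting on spaces:
  Word 1: 'city'
  Word 2: 'loudly'
  Word 3: 'broke'
  Word 4: 'rarely'
  Word 5: 'so'
  Word 6: 'below'
  Word 7: 'these'
  Word 8: 'while'
  Word 9: 'always'
Total words: 9

9


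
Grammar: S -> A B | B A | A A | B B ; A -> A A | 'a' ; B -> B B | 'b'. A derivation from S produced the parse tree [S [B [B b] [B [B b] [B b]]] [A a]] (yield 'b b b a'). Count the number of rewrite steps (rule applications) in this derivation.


Every bracketed nonterminal node [X ...] in the tree is produced by exactly one rule application.
Reading the tree off as a leftmost derivation:
  Step 1: S  =>  B A   (applied S -> B A)
  Step 2: B A  =>  B B A   (applied B -> B B)
  Step 3: B B A  =>  b B A   (applied B -> b)
  Step 4: b B A  =>  b B B A   (applied B -> B B)
  Step 5: b B B A  =>  b b B A   (applied B -> b)
  Step 6: b b B A  =>  b b b A   (applied B -> b)
  Step 7: b b b A  =>  b b b a   (applied A -> a)
Final yield: b b b a
Total rewrite steps: 7

7


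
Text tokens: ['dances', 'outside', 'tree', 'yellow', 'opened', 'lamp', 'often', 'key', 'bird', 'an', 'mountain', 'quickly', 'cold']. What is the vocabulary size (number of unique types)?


Listing all tokens and tracking unique types:
  Token 1: 'dances' -> NEW (unique so far: 1)
  Token 2: 'outside' -> NEW (unique so far: 2)
  Token 3: 'tree' -> NEW (unique so far: 3)
  Token 4: 'yellow' -> NEW (unique so far: 4)
  Token 5: 'opened' -> NEW (unique so far: 5)
  Token 6: 'lamp' -> NEW (unique so far: 6)
  Token 7: 'often' -> NEW (unique so far: 7)
  Token 8: 'key' -> NEW (unique so far: 8)
  Token 9: 'bird' -> NEW (unique so far: 9)
  Token 10: 'an' -> NEW (unique so far: 10)
  Token 11: 'mountain' -> NEW (unique so far: 11)
  Token 12: 'quickly' -> NEW (unique so far: 12)
  Token 13: 'cold' -> NEW (unique so far: 13)
Unique types: ('an', 'bird', 'cold', 'dances', 'key', 'lamp', 'mountain', 'often', 'opened', 'outside', 'quickly', 'tree', 'yellow')
Vocabulary size: 13

13


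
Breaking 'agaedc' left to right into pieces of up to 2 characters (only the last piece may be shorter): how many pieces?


'agaedc' has 6 characters.
Chunking with max size 2:
  Chunk 1: 'ag' (positions 0-1)
  Chunk 2: 'ae' (positions 2-3)
  Chunk 3: 'dc' (positions 4-5)
Total chunks: ceil(6 / 2) = 3

3


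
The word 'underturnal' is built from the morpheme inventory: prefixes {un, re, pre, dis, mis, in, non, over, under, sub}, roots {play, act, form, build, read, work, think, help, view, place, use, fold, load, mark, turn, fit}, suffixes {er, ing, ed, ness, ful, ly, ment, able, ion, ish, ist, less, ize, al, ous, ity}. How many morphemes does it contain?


Segmenting 'underturnal' against the inventory:
  'under' -> prefix (morpheme 1)
  'turn' -> root (morpheme 2)
  'al' -> suffix (morpheme 3)
Total morphemes: 3

3


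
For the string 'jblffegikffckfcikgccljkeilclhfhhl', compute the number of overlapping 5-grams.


String 'jblffegikffckfcikgccljkeilclhfhhl' has length L = 33.
Number of overlapping n-grams = L - n + 1
Substituting: 33 - 5 + 1 = 29

29


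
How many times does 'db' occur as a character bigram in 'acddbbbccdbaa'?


Scanning 'acddbbbccdbaa' for bigram 'db':
  Position 0: 'ac' -> no
  Position 1: 'cd' -> no
  Position 2: 'dd' -> no
  Position 3: 'db' -> MATCH
  Position 4: 'bb' -> no
  Position 5: 'bb' -> no
  Position 6: 'bc' -> no
  Position 7: 'cc' -> no
  Position 8: 'cd' -> no
  Position 9: 'db' -> MATCH
  Position 10: 'ba' -> no
  Position 11: 'aa' -> no
Total matches: 2

2


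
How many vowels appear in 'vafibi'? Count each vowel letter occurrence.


Scanning each character of 'vafibi':
  Position 1: 'v' -> consonant (running count: 0)
  Position 2: 'a' -> vowel (running count: 1)
  Position 3: 'f' -> consonant (running count: 1)
  Position 4: 'i' -> vowel (running count: 2)
  Position 5: 'b' -> consonant (running count: 2)
  Position 6: 'i' -> vowel (running count: 3)
Total vowels: 3

3


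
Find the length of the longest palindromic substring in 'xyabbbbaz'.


Scanning 'xyabbbbaz' for palindromic substrings.
Substring at positions 2-7: 'abbbba'.
Check: reverse('abbbba') = 'abbbba' -> palindrome confirmed.
Neighbouring characters ('y' / 'z') break symmetry, so it cannot extend further.
No longer palindromic substring exists; longest length = 6

6


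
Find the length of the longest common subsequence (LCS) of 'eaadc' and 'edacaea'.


DP table for LCS of 'eaadc' and 'edacaea':
       e  d  a  c  a  e  a
    0  0  0  0  0  0  0  0
  e 0  1  1  1  1  1  1  1
  a 0  1  1  2  2  2  2  2
  a 0  1  1  2  2  3  3  3
  d 0  1  2  2  2  3  3  3
  c 0  1  2  2  3  3  3  3
LCS: 'eaa'
LCS length = 3

3


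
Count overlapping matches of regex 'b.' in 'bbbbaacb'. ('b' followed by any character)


Pattern: b. means 'b' followed by any character.
Scanning 'bbbbaacb' position-by-position:
  Pos 0: window 'bb' -> MATCH
  Pos 1: window 'bb' -> MATCH
  Pos 2: window 'bb' -> MATCH
  Pos 3: window 'ba' -> MATCH
  Pos 4: window 'aa' -> no
  Pos 5: window 'ac' -> no
  Pos 6: window 'cb' -> no
  Pos 7: window 'b' -> no
Total matches: 4

4


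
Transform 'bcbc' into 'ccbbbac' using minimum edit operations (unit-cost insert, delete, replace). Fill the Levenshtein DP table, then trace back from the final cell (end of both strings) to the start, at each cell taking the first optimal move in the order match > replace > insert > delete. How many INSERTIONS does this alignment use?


Edit distance = 4. Backtracking from cell (4, 7) with preference match > replace > insert > delete,
then listing the resulting alignment 'bcbc' -> 'ccbbbac' left to right:
  Step 1: insert 'c' [insertion #1]
  Step 2: insert 'c' [insertion #2]
  Step 3: keep 'b'
  Step 4: replace c->b
  Step 5: keep 'b'
  Step 6: insert 'a' [insertion #3]
  Step 7: keep 'c'
Total insertions: 3

3


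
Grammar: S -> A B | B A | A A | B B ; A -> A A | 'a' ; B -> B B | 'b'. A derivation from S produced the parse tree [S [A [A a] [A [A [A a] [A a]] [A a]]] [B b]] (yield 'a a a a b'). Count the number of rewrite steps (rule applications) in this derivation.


Every bracketed nonterminal node [X ...] in the tree is produced by exactly one rule application.
Reading the tree off as a leftmost derivation:
  Step 1: S  =>  A B   (applied S -> A B)
  Step 2: A B  =>  A A B   (applied A -> A A)
  Step 3: A A B  =>  a A B   (applied A -> a)
  Step 4: a A B  =>  a A A B   (applied A -> A A)
  Step 5: a A A B  =>  a A A A B   (applied A -> A A)
  Step 6: a A A A B  =>  a a A A B   (applied A -> a)
  Step 7: a a A A B  =>  a a a A B   (applied A -> a)
  Step 8: a a a A B  =>  a a a a B   (applied A -> a)
  Step 9: a a a a B  =>  a a a a b   (applied B -> b)
Final yield: a a a a b
Total rewrite steps: 9

9


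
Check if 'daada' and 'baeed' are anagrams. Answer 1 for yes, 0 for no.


Sort characters of 'daada': 'aaadd'
Sort characters of 'baeed': 'abdee'
Sorted forms differ -> they are NOT anagrams
Result: 0

0


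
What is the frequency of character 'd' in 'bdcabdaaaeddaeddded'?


Scanning 'bdcabdaaaeddaeddded' for 'd':
  Position 1: 'd' -> MATCH (count: 1)
  Position 5: 'd' -> MATCH (count: 2)
  Position 10: 'd' -> MATCH (count: 3)
  Position 11: 'd' -> MATCH (count: 4)
  Position 14: 'd' -> MATCH (count: 5)
  Position 15: 'd' -> MATCH (count: 6)
  Position 16: 'd' -> MATCH (count: 7)
  Position 18: 'd' -> MATCH (count: 8)
Total occurrences of 'd': 8

8


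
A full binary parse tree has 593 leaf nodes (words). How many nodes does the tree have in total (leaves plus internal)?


Leaf nodes (terminals): 593
Internal nodes = n - 1 = 593 - 1 = 592
Total = leaves + internal = 593 + 592 = 1185

1185


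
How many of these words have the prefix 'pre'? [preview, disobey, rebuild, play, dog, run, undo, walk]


Checking each word for prefix 'pre':
  'preview' -> YES, starts with 'pre' (count: 1)
  'disobey' -> no (count: 1)
  'rebuild' -> no (count: 1)
  'play' -> no (count: 1)
  'dog' -> no (count: 1)
  'run' -> no (count: 1)
  'undo' -> no (count: 1)
  'walk' -> no (count: 1)
Total with prefix 'pre': 1

1


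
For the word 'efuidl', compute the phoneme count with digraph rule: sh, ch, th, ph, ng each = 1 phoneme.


Parsing 'efuidl' greedily, digraphs first:
  'e' -> vowel phoneme (phonemes so far: 1)
  'f' -> consonant phoneme (phonemes so far: 2)
  'u' -> vowel phoneme (phonemes so far: 3)
  'i' -> vowel phoneme (phonemes so far: 4)
  'd' -> consonant phoneme (phonemes so far: 5)
  'l' -> consonant phoneme (phonemes so far: 6)
Total phonemes: 6

6


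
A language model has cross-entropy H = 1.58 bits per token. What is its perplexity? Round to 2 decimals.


Perplexity formula: PP = 2^H
H = 1.58
PP = 2^1.58
Decompose: 2^1.58 = 2^1 * 2^0.58
2^1 = 2, 2^0.58 ~ 1.4948492
PP ~ 2 * 1.4948492 = 2.9896984
Rounded to 2 decimals: 2.99

2.99


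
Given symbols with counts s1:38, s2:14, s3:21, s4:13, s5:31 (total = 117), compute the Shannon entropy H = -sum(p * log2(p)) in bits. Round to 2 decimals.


Computing entropy H = -sum(p_i * log2(p_i)):
  s1: p = 38/117 = 0.3248, -p*log2(p) = 0.5269
  s2: p = 14/117 = 0.1197, -p*log2(p) = 0.3665
  s3: p = 21/117 = 0.1795, -p*log2(p) = 0.4448
  s4: p = 13/117 = 0.1111, -p*log2(p) = 0.3522
  s5: p = 31/117 = 0.2650, -p*log2(p) = 0.5077
H = sum of terms = 2.1981
Rounded to 2 decimals: 2.20

2.20


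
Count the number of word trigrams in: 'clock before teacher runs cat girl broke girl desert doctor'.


Word trigrams from [10] words:
  Trigram 1: (clock before teacher)
  Trigram 2: (before teacher runs)
  Trigram 3: (teacher runs cat)
  Trigram 4: (runs cat girl)
  Trigram 5: (cat girl broke)
  Trigram 6: (girl broke girl)
  Trigram 7: (broke girl desert)
  Trigram 8: (girl desert doctor)
Total word trigrams: 10 - 2 = 8

8


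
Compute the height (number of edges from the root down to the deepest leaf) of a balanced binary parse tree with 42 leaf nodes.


In a balanced binary tree with n leaves the deepest leaf is ceil(log2(n)) edges below the root.
log2(42) = 5.3923
ceil(5.3923) = 6
height (edges) = 6

6


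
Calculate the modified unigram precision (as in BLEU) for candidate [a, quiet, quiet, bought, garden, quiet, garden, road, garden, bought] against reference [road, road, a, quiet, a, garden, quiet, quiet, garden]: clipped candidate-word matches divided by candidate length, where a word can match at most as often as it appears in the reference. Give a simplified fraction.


Reference word counts: {'a': 2, 'garden': 2, 'quiet': 3, 'road': 2}
Checking each candidate word (with clipping):
  'a' -> in reference (ref count 2, used 1/2) -> match (matches: 1)
  'quiet' -> in reference (ref count 3, used 1/3) -> match (matches: 2)
  'quiet' -> in reference (ref count 3, used 2/3) -> match (matches: 3)
  'bought' -> not in reference -> no match (matches: 3)
  'garden' -> in reference (ref count 2, used 1/2) -> match (matches: 4)
  'quiet' -> in reference (ref count 3, used 3/3) -> match (matches: 5)
  'garden' -> in reference (ref count 2, used 2/2) -> match (matches: 6)
  'road' -> in reference (ref count 2, used 1/2) -> match (matches: 7)
  'garden' -> ref count 2 already used up (2/2) -> clipped, no match (matches: 7)
  'bought' -> not in reference -> no match (matches: 7)
Clipped matches: 7, Candidate length: 10
Precision = 7/10

7/10


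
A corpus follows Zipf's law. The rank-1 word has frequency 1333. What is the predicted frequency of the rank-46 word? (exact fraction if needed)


Zipf's law: freq(rank) = f1 / rank
f1 = 1333, rank = 46
freq = 1333 / 46
GCD(1333, 46) = 1
Simplified: 1333/46

1333/46


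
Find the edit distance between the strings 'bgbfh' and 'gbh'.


Building DP table for s1='bgbfh' (len 5) and s2='gbh' (len 3):
       g  b  h
    0  1  2  3
  b 1  1  1  2
  g 2  1  2  2
  b 3  2  1  2
  f 4  3  2  2
  h 5  4  3  2
Edit distance = dp[5][3] = 2

2


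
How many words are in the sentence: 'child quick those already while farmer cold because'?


Counting words by splitting on spaces:
  Word 1: 'child'
  Word 2: 'quick'
  Word 3: 'those'
  Word 4: 'already'
  Word 5: 'while'
  Word 6: 'farmer'
  Word 7: 'cold'
  Word 8: 'because'
Total words: 8

8


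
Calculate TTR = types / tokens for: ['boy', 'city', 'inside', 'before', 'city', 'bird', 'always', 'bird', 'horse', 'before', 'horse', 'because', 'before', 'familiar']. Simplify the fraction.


Tokens: 14
Unique types: ('always', 'because', 'before', 'bird', 'boy', 'city', 'familiar', 'horse', 'inside') = 9
TTR = 9/14
Already in lowest terms.

9/14


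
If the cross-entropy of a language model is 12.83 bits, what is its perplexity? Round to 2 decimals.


Perplexity formula: PP = 2^H
H = 12.83
PP = 2^12.83
Decompose: 2^12.83 = 2^12 * 2^0.83
2^12 = 4096, 2^0.83 ~ 1.7776854
PP ~ 4096 * 1.7776854 = 7281.3993984
Rounded to 2 decimals: 7281.40

7281.40


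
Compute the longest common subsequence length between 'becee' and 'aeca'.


DP table for LCS of 'becee' and 'aeca':
       a  e  c  a
    0  0  0  0  0
  b 0  0  0  0  0
  e 0  0  1  1  1
  c 0  0  1  2  2
  e 0  0  1  2  2
  e 0  0  1  2  2
LCS: 'ec'
LCS length = 2

2


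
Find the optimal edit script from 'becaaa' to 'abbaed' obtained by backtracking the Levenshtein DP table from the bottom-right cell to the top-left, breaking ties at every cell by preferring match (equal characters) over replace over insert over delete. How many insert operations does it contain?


Edit distance = 5. Backtracking from cell (6, 6) with preference match > replace > insert > delete,
then listing the resulting alignment 'becaaa' -> 'abbaed' left to right:
  Step 1: replace b->a
  Step 2: replace e->b
  Step 3: replace c->b
  Step 4: keep 'a'
  Step 5: replace a->e
  Step 6: replace a->d
Total insertions: 0

0


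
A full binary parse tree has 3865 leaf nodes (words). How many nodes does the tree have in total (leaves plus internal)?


Leaf nodes (terminals): 3865
Internal nodes = n - 1 = 3865 - 1 = 3864
Total = leaves + internal = 3865 + 3864 = 7729

7729


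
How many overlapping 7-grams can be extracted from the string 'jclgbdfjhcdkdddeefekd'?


String 'jclgbdfjhcdkdddeefekd' has length L = 21.
Number of overlapping n-grams = L - n + 1
Substituting: 21 - 7 + 1 = 15

15


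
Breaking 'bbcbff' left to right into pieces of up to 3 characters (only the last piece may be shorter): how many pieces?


'bbcbff' has 6 characters.
Chunking with max size 3:
  Chunk 1: 'bbc' (positions 0-2)
  Chunk 2: 'bff' (positions 3-5)
Total chunks: ceil(6 / 3) = 2

2


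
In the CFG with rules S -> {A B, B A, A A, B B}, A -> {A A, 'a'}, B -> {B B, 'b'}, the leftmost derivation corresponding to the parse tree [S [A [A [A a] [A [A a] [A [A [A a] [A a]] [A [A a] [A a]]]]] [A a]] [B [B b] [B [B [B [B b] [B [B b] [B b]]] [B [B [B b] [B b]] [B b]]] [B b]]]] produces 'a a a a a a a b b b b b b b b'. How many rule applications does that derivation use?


Every bracketed nonterminal node [X ...] in the tree is produced by exactly one rule application.
Reading the tree off as a leftmost derivation:
  Step 1: S  =>  A B   (applied S -> A B)
  Step 2: A B  =>  A A B   (applied A -> A A)
  Step 3: A A B  =>  A A A B   (applied A -> A A)
  Step 4: A A A B  =>  a A A B   (applied A -> a)
  Step 5: a A A B  =>  a A A A B   (applied A -> A A)
  Step 6: a A A A B  =>  a a A A B   (applied A -> a)
  Step 7: a a A A B  =>  a a A A A B   (applied A -> A A)
  Step 8: a a A A A B  =>  a a A A A A B   (applied A -> A A)
  Step 9: a a A A A A B  =>  a a a A A A B   (applied A -> a)
  Step 10: a a a A A A B  =>  a a a a A A B   (applied A -> a)
  Step 11: a a a a A A B  =>  a a a a A A A B   (applied A -> A A)
  Step 12: a a a a A A A B  =>  a a a a a A A B   (applied A -> a)
  Step 13: a a a a a A A B  =>  a a a a a a A B   (applied A -> a)
  Step 14: a a a a a a A B  =>  a a a a a a a B   (applied A -> a)
  Step 15: a a a a a a a B  =>  a a a a a a a B B   (applied B -> B B)
  Step 16: a a a a a a a B B  =>  a a a a a a a b B   (applied B -> b)
  Step 17: a a a a a a a b B  =>  a a a a a a a b B B   (applied B -> B B)
  Step 18: a a a a a a a b B B  =>  a a a a a a a b B B B   (applied B -> B B)
  Step 19: a a a a a a a b B B B  =>  a a a a a a a b B B B B   (applied B -> B B)
  Step 20: a a a a a a a b B B B B  =>  a a a a a a a b b B B B   (applied B -> b)
  Step 21: a a a a a a a b b B B B  =>  a a a a a a a b b B B B B   (applied B -> B B)
  Step 22: a a a a a a a b b B B B B  =>  a a a a a a a b b b B B B   (applied B -> b)
  Step 23: a a a a a a a b b b B B B  =>  a a a a a a a b b b b B B   (applied B -> b)
  Step 24: a a a a a a a b b b b B B  =>  a a a a a a a b b b b B B B   (applied B -> B B)
  Step 25: a a a a a a a b b b b B B B  =>  a a a a a a a b b b b B B B B   (applied B -> B B)
  Step 26: a a a a a a a b b b b B B B B  =>  a a a a a a a b b b b b B B B   (applied B -> b)
  Step 27: a a a a a a a b b b b b B B B  =>  a a a a a a a b b b b b b B B   (applied B -> b)
  Step 28: a a a a a a a b b b b b b B B  =>  a a a a a a a b b b b b b b B   (applied B -> b)
  Step 29: a a a a a a a b b b b b b b B  =>  a a a a a a a b b b b b b b b   (applied B -> b)
Final yield: a a a a a a a b b b b b b b b
Total rewrite steps: 29

29


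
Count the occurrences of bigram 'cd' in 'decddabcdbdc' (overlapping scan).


Scanning 'decddabcdbdc' for bigram 'cd':
  Position 0: 'de' -> no
  Position 1: 'ec' -> no
  Position 2: 'cd' -> MATCH
  Position 3: 'dd' -> no
  Position 4: 'da' -> no
  Position 5: 'ab' -> no
  Position 6: 'bc' -> no
  Position 7: 'cd' -> MATCH
  Position 8: 'db' -> no
  Position 9: 'bd' -> no
  Position 10: 'dc' -> no
Total matches: 2

2


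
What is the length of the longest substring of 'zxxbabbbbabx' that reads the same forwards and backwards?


Scanning 'zxxbabbbbabx' for palindromic substrings.
Substring at positions 2-11: 'xbabbbbabx'.
Check: reverse('xbabbbbabx') = 'xbabbbbabx' -> palindrome confirmed.
Neighbouring characters ('x' / '-') break symmetry, so it cannot extend further.
No longer palindromic substring exists; longest length = 10

10
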